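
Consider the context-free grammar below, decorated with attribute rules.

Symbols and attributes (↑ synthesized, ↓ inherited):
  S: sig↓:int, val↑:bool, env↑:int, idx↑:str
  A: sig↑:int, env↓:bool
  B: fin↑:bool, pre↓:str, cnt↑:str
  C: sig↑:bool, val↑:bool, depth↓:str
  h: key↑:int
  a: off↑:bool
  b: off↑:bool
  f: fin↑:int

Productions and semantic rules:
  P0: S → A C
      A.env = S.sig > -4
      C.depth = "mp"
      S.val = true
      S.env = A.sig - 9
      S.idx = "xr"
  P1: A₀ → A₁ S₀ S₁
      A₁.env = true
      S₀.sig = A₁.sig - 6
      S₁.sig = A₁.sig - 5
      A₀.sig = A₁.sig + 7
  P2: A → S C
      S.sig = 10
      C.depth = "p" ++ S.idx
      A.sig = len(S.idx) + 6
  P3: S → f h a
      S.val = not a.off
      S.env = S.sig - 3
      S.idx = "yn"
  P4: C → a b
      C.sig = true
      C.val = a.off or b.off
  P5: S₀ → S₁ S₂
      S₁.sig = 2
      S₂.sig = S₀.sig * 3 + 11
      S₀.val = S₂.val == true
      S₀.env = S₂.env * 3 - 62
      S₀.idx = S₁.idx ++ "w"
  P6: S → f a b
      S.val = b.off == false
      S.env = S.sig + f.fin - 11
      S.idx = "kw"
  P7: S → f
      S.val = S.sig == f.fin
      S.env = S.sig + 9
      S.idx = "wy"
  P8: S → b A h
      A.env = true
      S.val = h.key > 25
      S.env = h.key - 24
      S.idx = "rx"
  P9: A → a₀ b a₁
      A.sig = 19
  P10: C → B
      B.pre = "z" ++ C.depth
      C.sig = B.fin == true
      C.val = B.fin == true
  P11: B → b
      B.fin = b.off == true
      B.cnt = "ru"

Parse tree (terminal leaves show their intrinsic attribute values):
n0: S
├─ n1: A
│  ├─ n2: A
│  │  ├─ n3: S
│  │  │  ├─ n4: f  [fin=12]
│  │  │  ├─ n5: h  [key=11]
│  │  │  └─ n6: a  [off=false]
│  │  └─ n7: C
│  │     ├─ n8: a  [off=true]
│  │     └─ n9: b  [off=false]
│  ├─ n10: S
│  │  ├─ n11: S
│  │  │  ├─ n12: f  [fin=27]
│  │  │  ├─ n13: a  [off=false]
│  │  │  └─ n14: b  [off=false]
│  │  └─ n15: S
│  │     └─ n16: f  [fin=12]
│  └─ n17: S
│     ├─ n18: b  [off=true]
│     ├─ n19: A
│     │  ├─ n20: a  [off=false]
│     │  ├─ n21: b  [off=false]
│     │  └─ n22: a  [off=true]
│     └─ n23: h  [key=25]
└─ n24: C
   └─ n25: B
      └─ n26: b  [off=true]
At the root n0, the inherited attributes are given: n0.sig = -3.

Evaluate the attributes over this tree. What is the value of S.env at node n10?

1. n0.sig = -3  [given at root]
2. n1.env = true  [S.sig > -4]
3. n2.env = true  [true]
4. n3.sig = 10  [10]
5. n4.fin = 12  [terminal]
6. n5.key = 11  [terminal]
7. n6.off = false  [terminal]
8. n3.val = true  [not a.off]
9. n3.env = 7  [S.sig - 3]
10. n3.idx = "yn"  ["yn"]
11. n7.depth = "pyn"  ["p" ++ S.idx]
12. n8.off = true  [terminal]
13. n9.off = false  [terminal]
14. n7.sig = true  [true]
15. n7.val = true  [a.off or b.off]
16. n2.sig = 8  [len(S.idx) + 6]
17. n10.sig = 2  [A₁.sig - 6]
18. n11.sig = 2  [2]
19. n12.fin = 27  [terminal]
20. n13.off = false  [terminal]
21. n14.off = false  [terminal]
22. n11.val = true  [b.off == false]
23. n11.env = 18  [S.sig + f.fin - 11]
24. n11.idx = "kw"  ["kw"]
25. n15.sig = 17  [S₀.sig * 3 + 11]
26. n16.fin = 12  [terminal]
27. n15.val = false  [S.sig == f.fin]
28. n15.env = 26  [S.sig + 9]
29. n15.idx = "wy"  ["wy"]
30. n10.val = false  [S₂.val == true]
31. n10.env = 16  [S₂.env * 3 - 62]
32. n10.idx = "kww"  [S₁.idx ++ "w"]
33. n17.sig = 3  [A₁.sig - 5]
34. n18.off = true  [terminal]
35. n19.env = true  [true]
36. n20.off = false  [terminal]
37. n21.off = false  [terminal]
38. n22.off = true  [terminal]
39. n19.sig = 19  [19]
40. n23.key = 25  [terminal]
41. n17.val = false  [h.key > 25]
42. n17.env = 1  [h.key - 24]
43. n17.idx = "rx"  ["rx"]
44. n1.sig = 15  [A₁.sig + 7]
45. n24.depth = "mp"  ["mp"]
46. n25.pre = "zmp"  ["z" ++ C.depth]
47. n26.off = true  [terminal]
48. n25.fin = true  [b.off == true]
49. n25.cnt = "ru"  ["ru"]
50. n24.sig = true  [B.fin == true]
51. n24.val = true  [B.fin == true]
52. n0.val = true  [true]
53. n0.env = 6  [A.sig - 9]
54. n0.idx = "xr"  ["xr"]

16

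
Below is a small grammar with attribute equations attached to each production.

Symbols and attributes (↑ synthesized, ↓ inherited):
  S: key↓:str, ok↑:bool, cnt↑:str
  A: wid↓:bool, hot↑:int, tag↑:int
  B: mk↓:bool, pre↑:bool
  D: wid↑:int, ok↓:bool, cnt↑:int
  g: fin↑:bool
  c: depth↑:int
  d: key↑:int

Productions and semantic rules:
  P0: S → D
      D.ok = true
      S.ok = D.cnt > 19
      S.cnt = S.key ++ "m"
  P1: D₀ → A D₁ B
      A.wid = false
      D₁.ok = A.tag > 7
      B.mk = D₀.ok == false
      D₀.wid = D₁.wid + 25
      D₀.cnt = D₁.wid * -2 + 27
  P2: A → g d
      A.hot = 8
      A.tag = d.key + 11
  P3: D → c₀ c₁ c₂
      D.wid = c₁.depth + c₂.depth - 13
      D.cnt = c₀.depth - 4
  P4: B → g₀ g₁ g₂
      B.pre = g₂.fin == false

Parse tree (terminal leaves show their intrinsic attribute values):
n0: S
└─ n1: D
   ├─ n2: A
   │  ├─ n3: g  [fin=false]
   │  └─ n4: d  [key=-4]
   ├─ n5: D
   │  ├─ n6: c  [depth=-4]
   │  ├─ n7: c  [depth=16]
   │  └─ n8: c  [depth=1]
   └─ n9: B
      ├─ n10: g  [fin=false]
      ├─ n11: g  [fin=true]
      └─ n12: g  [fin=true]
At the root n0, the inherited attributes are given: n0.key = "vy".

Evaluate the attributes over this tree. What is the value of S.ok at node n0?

false

1. n0.key = "vy"  [given at root]
2. n1.ok = true  [true]
3. n2.wid = false  [false]
4. n3.fin = false  [terminal]
5. n4.key = -4  [terminal]
6. n2.hot = 8  [8]
7. n2.tag = 7  [d.key + 11]
8. n5.ok = false  [A.tag > 7]
9. n6.depth = -4  [terminal]
10. n7.depth = 16  [terminal]
11. n8.depth = 1  [terminal]
12. n5.wid = 4  [c₁.depth + c₂.depth - 13]
13. n5.cnt = -8  [c₀.depth - 4]
14. n9.mk = false  [D₀.ok == false]
15. n10.fin = false  [terminal]
16. n11.fin = true  [terminal]
17. n12.fin = true  [terminal]
18. n9.pre = false  [g₂.fin == false]
19. n1.wid = 29  [D₁.wid + 25]
20. n1.cnt = 19  [D₁.wid * -2 + 27]
21. n0.ok = false  [D.cnt > 19]
22. n0.cnt = "vym"  [S.key ++ "m"]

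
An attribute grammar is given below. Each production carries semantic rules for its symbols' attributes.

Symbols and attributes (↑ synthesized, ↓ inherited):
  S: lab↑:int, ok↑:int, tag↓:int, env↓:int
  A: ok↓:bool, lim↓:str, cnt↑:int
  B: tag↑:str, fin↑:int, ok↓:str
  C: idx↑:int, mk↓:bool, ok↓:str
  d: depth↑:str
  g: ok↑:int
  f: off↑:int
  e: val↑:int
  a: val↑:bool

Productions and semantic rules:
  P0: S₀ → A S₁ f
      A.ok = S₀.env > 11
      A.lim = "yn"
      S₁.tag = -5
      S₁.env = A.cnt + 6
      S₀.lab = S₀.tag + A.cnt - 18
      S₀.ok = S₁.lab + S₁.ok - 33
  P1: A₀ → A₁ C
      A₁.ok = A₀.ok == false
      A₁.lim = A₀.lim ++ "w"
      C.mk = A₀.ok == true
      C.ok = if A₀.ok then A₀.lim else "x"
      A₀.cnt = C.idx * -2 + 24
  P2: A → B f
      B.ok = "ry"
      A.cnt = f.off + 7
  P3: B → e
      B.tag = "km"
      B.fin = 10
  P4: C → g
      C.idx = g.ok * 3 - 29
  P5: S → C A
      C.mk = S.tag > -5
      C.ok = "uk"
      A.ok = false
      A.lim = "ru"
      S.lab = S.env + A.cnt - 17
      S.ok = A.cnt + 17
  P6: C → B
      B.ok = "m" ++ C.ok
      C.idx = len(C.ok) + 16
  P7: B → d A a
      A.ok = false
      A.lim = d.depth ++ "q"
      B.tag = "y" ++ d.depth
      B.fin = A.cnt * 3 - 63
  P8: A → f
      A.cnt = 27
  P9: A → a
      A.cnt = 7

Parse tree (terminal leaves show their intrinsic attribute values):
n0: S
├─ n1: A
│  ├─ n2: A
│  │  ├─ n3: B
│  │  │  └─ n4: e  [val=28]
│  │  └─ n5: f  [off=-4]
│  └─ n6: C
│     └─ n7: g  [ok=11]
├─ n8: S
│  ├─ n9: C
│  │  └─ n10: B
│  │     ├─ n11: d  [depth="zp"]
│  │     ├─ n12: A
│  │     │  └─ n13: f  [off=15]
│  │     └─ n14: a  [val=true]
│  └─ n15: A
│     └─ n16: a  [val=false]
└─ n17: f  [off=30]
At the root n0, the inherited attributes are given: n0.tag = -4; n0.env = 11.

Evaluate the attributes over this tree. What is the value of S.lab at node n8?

12

1. n0.tag = -4  [given at root]
2. n0.env = 11  [given at root]
3. n1.ok = false  [S₀.env > 11]
4. n1.lim = "yn"  ["yn"]
5. n2.ok = true  [A₀.ok == false]
6. n2.lim = "ynw"  [A₀.lim ++ "w"]
7. n3.ok = "ry"  ["ry"]
8. n4.val = 28  [terminal]
9. n3.tag = "km"  ["km"]
10. n3.fin = 10  [10]
11. n5.off = -4  [terminal]
12. n2.cnt = 3  [f.off + 7]
13. n6.mk = false  [A₀.ok == true]
14. n6.ok = "x"  [if A₀.ok then A₀.lim else "x"]
15. n7.ok = 11  [terminal]
16. n6.idx = 4  [g.ok * 3 - 29]
17. n1.cnt = 16  [C.idx * -2 + 24]
18. n8.tag = -5  [-5]
19. n8.env = 22  [A.cnt + 6]
20. n9.mk = false  [S.tag > -5]
21. n9.ok = "uk"  ["uk"]
22. n10.ok = "muk"  ["m" ++ C.ok]
23. n11.depth = "zp"  [terminal]
24. n12.ok = false  [false]
25. n12.lim = "zpq"  [d.depth ++ "q"]
26. n13.off = 15  [terminal]
27. n12.cnt = 27  [27]
28. n14.val = true  [terminal]
29. n10.tag = "yzp"  ["y" ++ d.depth]
30. n10.fin = 18  [A.cnt * 3 - 63]
31. n9.idx = 18  [len(C.ok) + 16]
32. n15.ok = false  [false]
33. n15.lim = "ru"  ["ru"]
34. n16.val = false  [terminal]
35. n15.cnt = 7  [7]
36. n8.lab = 12  [S.env + A.cnt - 17]
37. n8.ok = 24  [A.cnt + 17]
38. n17.off = 30  [terminal]
39. n0.lab = -6  [S₀.tag + A.cnt - 18]
40. n0.ok = 3  [S₁.lab + S₁.ok - 33]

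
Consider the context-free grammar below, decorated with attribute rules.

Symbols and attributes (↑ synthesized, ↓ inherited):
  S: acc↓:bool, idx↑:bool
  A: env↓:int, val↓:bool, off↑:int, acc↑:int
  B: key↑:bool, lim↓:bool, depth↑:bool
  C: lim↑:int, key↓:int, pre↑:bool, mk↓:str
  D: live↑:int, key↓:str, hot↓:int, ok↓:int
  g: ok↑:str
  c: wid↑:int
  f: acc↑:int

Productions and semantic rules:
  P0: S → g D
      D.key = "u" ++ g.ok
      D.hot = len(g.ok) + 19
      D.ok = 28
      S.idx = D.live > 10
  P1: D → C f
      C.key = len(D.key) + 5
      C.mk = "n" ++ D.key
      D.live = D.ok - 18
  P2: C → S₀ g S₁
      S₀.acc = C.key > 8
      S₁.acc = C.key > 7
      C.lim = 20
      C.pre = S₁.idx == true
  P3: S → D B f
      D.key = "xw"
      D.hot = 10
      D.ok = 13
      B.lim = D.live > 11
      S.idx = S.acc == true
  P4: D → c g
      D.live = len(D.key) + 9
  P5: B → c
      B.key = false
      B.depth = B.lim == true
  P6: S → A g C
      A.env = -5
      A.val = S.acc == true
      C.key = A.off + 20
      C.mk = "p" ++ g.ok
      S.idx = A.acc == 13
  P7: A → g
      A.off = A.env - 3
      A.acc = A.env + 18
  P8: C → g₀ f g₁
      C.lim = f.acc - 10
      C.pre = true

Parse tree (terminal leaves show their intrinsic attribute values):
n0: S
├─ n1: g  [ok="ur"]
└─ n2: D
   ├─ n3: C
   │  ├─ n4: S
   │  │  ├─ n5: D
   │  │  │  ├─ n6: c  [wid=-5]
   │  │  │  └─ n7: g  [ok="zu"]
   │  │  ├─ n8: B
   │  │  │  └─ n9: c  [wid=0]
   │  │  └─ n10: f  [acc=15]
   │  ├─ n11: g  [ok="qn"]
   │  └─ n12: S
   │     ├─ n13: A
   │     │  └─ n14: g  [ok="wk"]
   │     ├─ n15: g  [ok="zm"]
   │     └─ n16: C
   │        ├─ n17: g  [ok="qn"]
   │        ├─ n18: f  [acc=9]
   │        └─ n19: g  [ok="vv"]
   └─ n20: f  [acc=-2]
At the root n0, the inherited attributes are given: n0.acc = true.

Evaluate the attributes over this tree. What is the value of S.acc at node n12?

1. n0.acc = true  [given at root]
2. n1.ok = "ur"  [terminal]
3. n2.key = "uur"  ["u" ++ g.ok]
4. n2.hot = 21  [len(g.ok) + 19]
5. n2.ok = 28  [28]
6. n3.key = 8  [len(D.key) + 5]
7. n3.mk = "nuur"  ["n" ++ D.key]
8. n4.acc = false  [C.key > 8]
9. n5.key = "xw"  ["xw"]
10. n5.hot = 10  [10]
11. n5.ok = 13  [13]
12. n6.wid = -5  [terminal]
13. n7.ok = "zu"  [terminal]
14. n5.live = 11  [len(D.key) + 9]
15. n8.lim = false  [D.live > 11]
16. n9.wid = 0  [terminal]
17. n8.key = false  [false]
18. n8.depth = false  [B.lim == true]
19. n10.acc = 15  [terminal]
20. n4.idx = false  [S.acc == true]
21. n11.ok = "qn"  [terminal]
22. n12.acc = true  [C.key > 7]
23. n13.env = -5  [-5]
24. n13.val = true  [S.acc == true]
25. n14.ok = "wk"  [terminal]
26. n13.off = -8  [A.env - 3]
27. n13.acc = 13  [A.env + 18]
28. n15.ok = "zm"  [terminal]
29. n16.key = 12  [A.off + 20]
30. n16.mk = "pzm"  ["p" ++ g.ok]
31. n17.ok = "qn"  [terminal]
32. n18.acc = 9  [terminal]
33. n19.ok = "vv"  [terminal]
34. n16.lim = -1  [f.acc - 10]
35. n16.pre = true  [true]
36. n12.idx = true  [A.acc == 13]
37. n3.lim = 20  [20]
38. n3.pre = true  [S₁.idx == true]
39. n20.acc = -2  [terminal]
40. n2.live = 10  [D.ok - 18]
41. n0.idx = false  [D.live > 10]

true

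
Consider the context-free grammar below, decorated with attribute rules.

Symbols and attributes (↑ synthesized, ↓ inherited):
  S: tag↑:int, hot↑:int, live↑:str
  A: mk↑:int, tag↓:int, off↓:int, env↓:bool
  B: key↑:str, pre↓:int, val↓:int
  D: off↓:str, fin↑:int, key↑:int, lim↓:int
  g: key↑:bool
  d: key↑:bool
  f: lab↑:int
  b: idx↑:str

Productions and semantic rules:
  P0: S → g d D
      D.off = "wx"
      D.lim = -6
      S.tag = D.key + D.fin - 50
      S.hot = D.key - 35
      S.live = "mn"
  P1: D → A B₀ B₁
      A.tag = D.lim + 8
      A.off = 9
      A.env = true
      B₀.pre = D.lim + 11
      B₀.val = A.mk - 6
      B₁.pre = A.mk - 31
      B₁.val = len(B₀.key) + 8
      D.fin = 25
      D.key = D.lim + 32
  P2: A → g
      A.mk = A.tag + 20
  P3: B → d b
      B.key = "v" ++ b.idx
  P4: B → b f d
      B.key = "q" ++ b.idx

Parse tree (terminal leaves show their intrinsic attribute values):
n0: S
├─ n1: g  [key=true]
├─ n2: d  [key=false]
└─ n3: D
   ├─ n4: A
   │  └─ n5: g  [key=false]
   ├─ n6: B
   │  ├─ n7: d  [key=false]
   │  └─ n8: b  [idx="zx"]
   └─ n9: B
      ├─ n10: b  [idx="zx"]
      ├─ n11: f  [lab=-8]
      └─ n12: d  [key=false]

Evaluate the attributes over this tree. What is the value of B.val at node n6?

1. n1.key = true  [terminal]
2. n2.key = false  [terminal]
3. n3.off = "wx"  ["wx"]
4. n3.lim = -6  [-6]
5. n4.tag = 2  [D.lim + 8]
6. n4.off = 9  [9]
7. n4.env = true  [true]
8. n5.key = false  [terminal]
9. n4.mk = 22  [A.tag + 20]
10. n6.pre = 5  [D.lim + 11]
11. n6.val = 16  [A.mk - 6]
12. n7.key = false  [terminal]
13. n8.idx = "zx"  [terminal]
14. n6.key = "vzx"  ["v" ++ b.idx]
15. n9.pre = -9  [A.mk - 31]
16. n9.val = 11  [len(B₀.key) + 8]
17. n10.idx = "zx"  [terminal]
18. n11.lab = -8  [terminal]
19. n12.key = false  [terminal]
20. n9.key = "qzx"  ["q" ++ b.idx]
21. n3.fin = 25  [25]
22. n3.key = 26  [D.lim + 32]
23. n0.tag = 1  [D.key + D.fin - 50]
24. n0.hot = -9  [D.key - 35]
25. n0.live = "mn"  ["mn"]

16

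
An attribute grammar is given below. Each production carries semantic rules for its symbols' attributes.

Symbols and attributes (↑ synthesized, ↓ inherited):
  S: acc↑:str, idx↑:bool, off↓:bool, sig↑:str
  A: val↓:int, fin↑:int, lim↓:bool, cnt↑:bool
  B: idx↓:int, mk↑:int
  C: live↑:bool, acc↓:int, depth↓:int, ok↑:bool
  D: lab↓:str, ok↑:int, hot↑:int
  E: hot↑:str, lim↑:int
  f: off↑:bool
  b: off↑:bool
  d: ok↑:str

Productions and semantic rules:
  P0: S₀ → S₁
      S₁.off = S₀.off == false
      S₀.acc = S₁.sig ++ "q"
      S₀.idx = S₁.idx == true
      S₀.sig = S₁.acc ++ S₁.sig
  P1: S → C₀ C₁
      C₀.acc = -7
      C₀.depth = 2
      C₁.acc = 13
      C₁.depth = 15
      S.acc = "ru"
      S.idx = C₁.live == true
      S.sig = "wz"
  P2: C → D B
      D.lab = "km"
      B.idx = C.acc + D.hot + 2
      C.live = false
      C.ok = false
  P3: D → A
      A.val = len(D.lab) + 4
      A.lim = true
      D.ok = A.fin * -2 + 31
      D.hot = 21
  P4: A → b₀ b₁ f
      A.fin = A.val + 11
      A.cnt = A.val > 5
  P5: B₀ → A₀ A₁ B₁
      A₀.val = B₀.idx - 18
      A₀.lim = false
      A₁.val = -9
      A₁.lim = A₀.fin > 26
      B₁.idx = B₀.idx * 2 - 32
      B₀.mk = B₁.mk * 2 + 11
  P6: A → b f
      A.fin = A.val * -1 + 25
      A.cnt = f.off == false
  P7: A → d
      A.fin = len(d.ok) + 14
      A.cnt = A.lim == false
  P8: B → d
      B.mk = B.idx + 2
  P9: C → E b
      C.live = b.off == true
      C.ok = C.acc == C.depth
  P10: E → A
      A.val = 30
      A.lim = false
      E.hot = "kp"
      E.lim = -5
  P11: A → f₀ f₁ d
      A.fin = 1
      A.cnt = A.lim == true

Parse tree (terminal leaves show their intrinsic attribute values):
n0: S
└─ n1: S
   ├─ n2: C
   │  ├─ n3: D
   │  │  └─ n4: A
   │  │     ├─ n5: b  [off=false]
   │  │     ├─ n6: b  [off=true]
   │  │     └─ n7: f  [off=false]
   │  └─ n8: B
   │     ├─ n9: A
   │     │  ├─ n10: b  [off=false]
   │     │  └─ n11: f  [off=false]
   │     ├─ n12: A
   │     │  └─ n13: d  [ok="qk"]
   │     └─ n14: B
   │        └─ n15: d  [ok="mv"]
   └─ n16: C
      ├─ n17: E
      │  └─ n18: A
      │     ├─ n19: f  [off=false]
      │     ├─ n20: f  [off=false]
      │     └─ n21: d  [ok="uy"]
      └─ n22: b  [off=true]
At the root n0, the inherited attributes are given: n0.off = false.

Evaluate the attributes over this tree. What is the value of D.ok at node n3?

1. n0.off = false  [given at root]
2. n1.off = true  [S₀.off == false]
3. n2.acc = -7  [-7]
4. n2.depth = 2  [2]
5. n3.lab = "km"  ["km"]
6. n4.val = 6  [len(D.lab) + 4]
7. n4.lim = true  [true]
8. n5.off = false  [terminal]
9. n6.off = true  [terminal]
10. n7.off = false  [terminal]
11. n4.fin = 17  [A.val + 11]
12. n4.cnt = true  [A.val > 5]
13. n3.ok = -3  [A.fin * -2 + 31]
14. n3.hot = 21  [21]
15. n8.idx = 16  [C.acc + D.hot + 2]
16. n9.val = -2  [B₀.idx - 18]
17. n9.lim = false  [false]
18. n10.off = false  [terminal]
19. n11.off = false  [terminal]
20. n9.fin = 27  [A.val * -1 + 25]
21. n9.cnt = true  [f.off == false]
22. n12.val = -9  [-9]
23. n12.lim = true  [A₀.fin > 26]
24. n13.ok = "qk"  [terminal]
25. n12.fin = 16  [len(d.ok) + 14]
26. n12.cnt = false  [A.lim == false]
27. n14.idx = 0  [B₀.idx * 2 - 32]
28. n15.ok = "mv"  [terminal]
29. n14.mk = 2  [B.idx + 2]
30. n8.mk = 15  [B₁.mk * 2 + 11]
31. n2.live = false  [false]
32. n2.ok = false  [false]
33. n16.acc = 13  [13]
34. n16.depth = 15  [15]
35. n18.val = 30  [30]
36. n18.lim = false  [false]
37. n19.off = false  [terminal]
38. n20.off = false  [terminal]
39. n21.ok = "uy"  [terminal]
40. n18.fin = 1  [1]
41. n18.cnt = false  [A.lim == true]
42. n17.hot = "kp"  ["kp"]
43. n17.lim = -5  [-5]
44. n22.off = true  [terminal]
45. n16.live = true  [b.off == true]
46. n16.ok = false  [C.acc == C.depth]
47. n1.acc = "ru"  ["ru"]
48. n1.idx = true  [C₁.live == true]
49. n1.sig = "wz"  ["wz"]
50. n0.acc = "wzq"  [S₁.sig ++ "q"]
51. n0.idx = true  [S₁.idx == true]
52. n0.sig = "ruwz"  [S₁.acc ++ S₁.sig]

-3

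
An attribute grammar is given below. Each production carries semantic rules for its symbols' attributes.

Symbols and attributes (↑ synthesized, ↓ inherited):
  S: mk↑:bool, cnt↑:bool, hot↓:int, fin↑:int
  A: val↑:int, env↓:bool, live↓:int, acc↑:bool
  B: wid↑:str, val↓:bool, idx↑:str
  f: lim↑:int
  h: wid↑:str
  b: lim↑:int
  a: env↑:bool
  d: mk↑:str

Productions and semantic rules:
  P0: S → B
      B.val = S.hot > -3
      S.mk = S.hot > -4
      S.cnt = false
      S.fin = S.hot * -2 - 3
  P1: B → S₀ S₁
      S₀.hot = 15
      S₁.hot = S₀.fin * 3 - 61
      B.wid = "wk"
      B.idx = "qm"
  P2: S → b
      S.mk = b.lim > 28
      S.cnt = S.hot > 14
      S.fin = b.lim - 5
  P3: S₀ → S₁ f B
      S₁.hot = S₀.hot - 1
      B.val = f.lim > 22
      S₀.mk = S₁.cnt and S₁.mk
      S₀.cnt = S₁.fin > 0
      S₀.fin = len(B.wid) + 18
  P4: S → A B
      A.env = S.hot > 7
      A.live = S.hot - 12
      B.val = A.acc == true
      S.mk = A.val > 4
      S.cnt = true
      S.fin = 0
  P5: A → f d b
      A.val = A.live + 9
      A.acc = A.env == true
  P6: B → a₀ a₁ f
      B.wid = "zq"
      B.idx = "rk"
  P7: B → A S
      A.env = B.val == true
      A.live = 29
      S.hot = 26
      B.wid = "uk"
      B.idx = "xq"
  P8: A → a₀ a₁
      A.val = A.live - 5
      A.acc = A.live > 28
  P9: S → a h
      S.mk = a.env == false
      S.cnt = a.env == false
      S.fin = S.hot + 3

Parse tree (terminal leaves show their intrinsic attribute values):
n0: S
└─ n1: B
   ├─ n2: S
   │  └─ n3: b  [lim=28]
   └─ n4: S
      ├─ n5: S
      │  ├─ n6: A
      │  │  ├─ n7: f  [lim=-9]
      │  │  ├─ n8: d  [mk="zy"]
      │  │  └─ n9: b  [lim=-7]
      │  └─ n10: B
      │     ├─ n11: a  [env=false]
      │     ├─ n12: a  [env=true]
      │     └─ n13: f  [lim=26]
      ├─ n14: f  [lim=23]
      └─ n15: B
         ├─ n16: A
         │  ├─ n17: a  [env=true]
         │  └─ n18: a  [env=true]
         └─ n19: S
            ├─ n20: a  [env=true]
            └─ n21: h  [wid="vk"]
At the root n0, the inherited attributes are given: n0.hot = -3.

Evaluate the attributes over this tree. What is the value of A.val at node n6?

1. n0.hot = -3  [given at root]
2. n1.val = false  [S.hot > -3]
3. n2.hot = 15  [15]
4. n3.lim = 28  [terminal]
5. n2.mk = false  [b.lim > 28]
6. n2.cnt = true  [S.hot > 14]
7. n2.fin = 23  [b.lim - 5]
8. n4.hot = 8  [S₀.fin * 3 - 61]
9. n5.hot = 7  [S₀.hot - 1]
10. n6.env = false  [S.hot > 7]
11. n6.live = -5  [S.hot - 12]
12. n7.lim = -9  [terminal]
13. n8.mk = "zy"  [terminal]
14. n9.lim = -7  [terminal]
15. n6.val = 4  [A.live + 9]
16. n6.acc = false  [A.env == true]
17. n10.val = false  [A.acc == true]
18. n11.env = false  [terminal]
19. n12.env = true  [terminal]
20. n13.lim = 26  [terminal]
21. n10.wid = "zq"  ["zq"]
22. n10.idx = "rk"  ["rk"]
23. n5.mk = false  [A.val > 4]
24. n5.cnt = true  [true]
25. n5.fin = 0  [0]
26. n14.lim = 23  [terminal]
27. n15.val = true  [f.lim > 22]
28. n16.env = true  [B.val == true]
29. n16.live = 29  [29]
30. n17.env = true  [terminal]
31. n18.env = true  [terminal]
32. n16.val = 24  [A.live - 5]
33. n16.acc = true  [A.live > 28]
34. n19.hot = 26  [26]
35. n20.env = true  [terminal]
36. n21.wid = "vk"  [terminal]
37. n19.mk = false  [a.env == false]
38. n19.cnt = false  [a.env == false]
39. n19.fin = 29  [S.hot + 3]
40. n15.wid = "uk"  ["uk"]
41. n15.idx = "xq"  ["xq"]
42. n4.mk = false  [S₁.cnt and S₁.mk]
43. n4.cnt = false  [S₁.fin > 0]
44. n4.fin = 20  [len(B.wid) + 18]
45. n1.wid = "wk"  ["wk"]
46. n1.idx = "qm"  ["qm"]
47. n0.mk = true  [S.hot > -4]
48. n0.cnt = false  [false]
49. n0.fin = 3  [S.hot * -2 - 3]

4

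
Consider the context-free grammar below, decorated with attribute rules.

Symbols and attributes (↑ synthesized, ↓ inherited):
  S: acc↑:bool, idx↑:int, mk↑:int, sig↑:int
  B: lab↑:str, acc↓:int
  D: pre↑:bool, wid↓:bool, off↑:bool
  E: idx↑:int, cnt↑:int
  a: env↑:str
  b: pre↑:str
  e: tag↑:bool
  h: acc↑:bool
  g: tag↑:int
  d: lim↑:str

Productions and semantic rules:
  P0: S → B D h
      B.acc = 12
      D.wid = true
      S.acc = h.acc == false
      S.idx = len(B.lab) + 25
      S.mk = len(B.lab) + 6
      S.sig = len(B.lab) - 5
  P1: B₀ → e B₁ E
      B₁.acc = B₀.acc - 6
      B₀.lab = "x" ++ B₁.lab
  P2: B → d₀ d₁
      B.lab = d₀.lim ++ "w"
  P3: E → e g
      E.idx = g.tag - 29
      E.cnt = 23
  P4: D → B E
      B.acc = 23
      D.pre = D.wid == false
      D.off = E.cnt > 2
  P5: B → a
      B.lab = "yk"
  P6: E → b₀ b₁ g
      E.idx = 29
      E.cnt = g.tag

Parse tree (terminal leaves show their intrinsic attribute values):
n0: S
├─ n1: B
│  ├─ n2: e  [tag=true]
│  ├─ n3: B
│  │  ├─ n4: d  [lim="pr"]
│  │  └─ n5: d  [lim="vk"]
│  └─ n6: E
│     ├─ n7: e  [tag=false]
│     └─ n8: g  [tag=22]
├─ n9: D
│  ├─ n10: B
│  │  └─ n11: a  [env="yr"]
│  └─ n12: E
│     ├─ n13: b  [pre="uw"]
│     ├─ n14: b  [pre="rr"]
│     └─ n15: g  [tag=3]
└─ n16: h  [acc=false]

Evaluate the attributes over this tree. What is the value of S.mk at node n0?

10

1. n1.acc = 12  [12]
2. n2.tag = true  [terminal]
3. n3.acc = 6  [B₀.acc - 6]
4. n4.lim = "pr"  [terminal]
5. n5.lim = "vk"  [terminal]
6. n3.lab = "prw"  [d₀.lim ++ "w"]
7. n7.tag = false  [terminal]
8. n8.tag = 22  [terminal]
9. n6.idx = -7  [g.tag - 29]
10. n6.cnt = 23  [23]
11. n1.lab = "xprw"  ["x" ++ B₁.lab]
12. n9.wid = true  [true]
13. n10.acc = 23  [23]
14. n11.env = "yr"  [terminal]
15. n10.lab = "yk"  ["yk"]
16. n13.pre = "uw"  [terminal]
17. n14.pre = "rr"  [terminal]
18. n15.tag = 3  [terminal]
19. n12.idx = 29  [29]
20. n12.cnt = 3  [g.tag]
21. n9.pre = false  [D.wid == false]
22. n9.off = true  [E.cnt > 2]
23. n16.acc = false  [terminal]
24. n0.acc = true  [h.acc == false]
25. n0.idx = 29  [len(B.lab) + 25]
26. n0.mk = 10  [len(B.lab) + 6]
27. n0.sig = -1  [len(B.lab) - 5]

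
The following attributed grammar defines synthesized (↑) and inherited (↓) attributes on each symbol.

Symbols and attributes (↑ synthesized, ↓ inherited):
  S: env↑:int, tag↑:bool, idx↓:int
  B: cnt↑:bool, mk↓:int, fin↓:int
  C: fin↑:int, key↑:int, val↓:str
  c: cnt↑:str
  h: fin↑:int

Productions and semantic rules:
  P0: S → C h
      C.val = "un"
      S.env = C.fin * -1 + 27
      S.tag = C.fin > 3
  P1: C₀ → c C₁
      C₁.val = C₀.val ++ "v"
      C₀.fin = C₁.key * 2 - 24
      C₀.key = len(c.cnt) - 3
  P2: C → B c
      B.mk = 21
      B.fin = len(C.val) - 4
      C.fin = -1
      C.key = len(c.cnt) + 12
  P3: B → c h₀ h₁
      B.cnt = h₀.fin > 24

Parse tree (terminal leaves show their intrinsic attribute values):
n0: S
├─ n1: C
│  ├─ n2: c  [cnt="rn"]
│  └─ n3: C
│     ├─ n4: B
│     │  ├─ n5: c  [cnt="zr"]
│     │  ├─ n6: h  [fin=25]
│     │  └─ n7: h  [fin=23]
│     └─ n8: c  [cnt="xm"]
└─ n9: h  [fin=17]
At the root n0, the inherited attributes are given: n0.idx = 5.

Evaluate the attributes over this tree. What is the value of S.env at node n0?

23

1. n0.idx = 5  [given at root]
2. n1.val = "un"  ["un"]
3. n2.cnt = "rn"  [terminal]
4. n3.val = "unv"  [C₀.val ++ "v"]
5. n4.mk = 21  [21]
6. n4.fin = -1  [len(C.val) - 4]
7. n5.cnt = "zr"  [terminal]
8. n6.fin = 25  [terminal]
9. n7.fin = 23  [terminal]
10. n4.cnt = true  [h₀.fin > 24]
11. n8.cnt = "xm"  [terminal]
12. n3.fin = -1  [-1]
13. n3.key = 14  [len(c.cnt) + 12]
14. n1.fin = 4  [C₁.key * 2 - 24]
15. n1.key = -1  [len(c.cnt) - 3]
16. n9.fin = 17  [terminal]
17. n0.env = 23  [C.fin * -1 + 27]
18. n0.tag = true  [C.fin > 3]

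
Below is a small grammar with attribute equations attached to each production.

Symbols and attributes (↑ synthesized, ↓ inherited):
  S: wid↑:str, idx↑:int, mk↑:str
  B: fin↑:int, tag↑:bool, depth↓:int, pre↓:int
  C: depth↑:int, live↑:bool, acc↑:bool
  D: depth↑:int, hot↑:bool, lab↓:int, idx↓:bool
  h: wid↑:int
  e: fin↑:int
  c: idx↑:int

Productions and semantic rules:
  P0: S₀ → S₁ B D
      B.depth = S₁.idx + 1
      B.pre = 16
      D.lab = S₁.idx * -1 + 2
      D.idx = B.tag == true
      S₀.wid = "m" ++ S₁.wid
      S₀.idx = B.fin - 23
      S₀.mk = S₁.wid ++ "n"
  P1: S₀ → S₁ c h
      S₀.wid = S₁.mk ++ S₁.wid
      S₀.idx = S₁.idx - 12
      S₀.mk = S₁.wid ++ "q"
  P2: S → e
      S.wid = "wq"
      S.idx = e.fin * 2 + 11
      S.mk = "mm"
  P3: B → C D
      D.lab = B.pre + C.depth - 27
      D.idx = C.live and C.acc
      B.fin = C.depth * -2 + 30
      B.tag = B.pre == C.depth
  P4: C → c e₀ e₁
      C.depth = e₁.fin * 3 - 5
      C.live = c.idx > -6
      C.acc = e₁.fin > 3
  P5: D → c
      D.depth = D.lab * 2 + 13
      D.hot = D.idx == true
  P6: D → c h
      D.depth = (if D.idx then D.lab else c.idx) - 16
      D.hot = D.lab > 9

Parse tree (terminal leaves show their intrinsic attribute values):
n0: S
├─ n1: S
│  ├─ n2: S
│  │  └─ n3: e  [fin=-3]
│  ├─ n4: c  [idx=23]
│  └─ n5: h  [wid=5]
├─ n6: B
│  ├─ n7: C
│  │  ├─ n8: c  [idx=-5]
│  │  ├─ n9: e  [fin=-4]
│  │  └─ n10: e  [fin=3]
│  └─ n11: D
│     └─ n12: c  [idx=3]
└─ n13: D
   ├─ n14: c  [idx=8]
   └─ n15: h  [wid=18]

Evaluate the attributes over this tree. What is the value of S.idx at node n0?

1. n3.fin = -3  [terminal]
2. n2.wid = "wq"  ["wq"]
3. n2.idx = 5  [e.fin * 2 + 11]
4. n2.mk = "mm"  ["mm"]
5. n4.idx = 23  [terminal]
6. n5.wid = 5  [terminal]
7. n1.wid = "mmwq"  [S₁.mk ++ S₁.wid]
8. n1.idx = -7  [S₁.idx - 12]
9. n1.mk = "wqq"  [S₁.wid ++ "q"]
10. n6.depth = -6  [S₁.idx + 1]
11. n6.pre = 16  [16]
12. n8.idx = -5  [terminal]
13. n9.fin = -4  [terminal]
14. n10.fin = 3  [terminal]
15. n7.depth = 4  [e₁.fin * 3 - 5]
16. n7.live = true  [c.idx > -6]
17. n7.acc = false  [e₁.fin > 3]
18. n11.lab = -7  [B.pre + C.depth - 27]
19. n11.idx = false  [C.live and C.acc]
20. n12.idx = 3  [terminal]
21. n11.depth = -1  [D.lab * 2 + 13]
22. n11.hot = false  [D.idx == true]
23. n6.fin = 22  [C.depth * -2 + 30]
24. n6.tag = false  [B.pre == C.depth]
25. n13.lab = 9  [S₁.idx * -1 + 2]
26. n13.idx = false  [B.tag == true]
27. n14.idx = 8  [terminal]
28. n15.wid = 18  [terminal]
29. n13.depth = -8  [(if D.idx then D.lab else c.idx) - 16]
30. n13.hot = false  [D.lab > 9]
31. n0.wid = "mmmwq"  ["m" ++ S₁.wid]
32. n0.idx = -1  [B.fin - 23]
33. n0.mk = "mmwqn"  [S₁.wid ++ "n"]

-1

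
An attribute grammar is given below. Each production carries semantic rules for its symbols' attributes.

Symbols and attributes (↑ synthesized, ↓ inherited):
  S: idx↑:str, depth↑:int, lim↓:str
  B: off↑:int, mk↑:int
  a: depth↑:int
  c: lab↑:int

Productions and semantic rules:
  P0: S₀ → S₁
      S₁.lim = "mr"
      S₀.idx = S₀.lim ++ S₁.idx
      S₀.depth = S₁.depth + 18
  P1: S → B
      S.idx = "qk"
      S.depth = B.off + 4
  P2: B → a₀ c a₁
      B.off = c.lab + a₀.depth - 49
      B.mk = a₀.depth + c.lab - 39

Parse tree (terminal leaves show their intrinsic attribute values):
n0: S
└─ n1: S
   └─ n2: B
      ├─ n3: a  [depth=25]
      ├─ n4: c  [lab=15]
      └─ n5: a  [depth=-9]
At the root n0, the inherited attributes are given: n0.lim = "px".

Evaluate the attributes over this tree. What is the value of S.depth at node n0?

13

1. n0.lim = "px"  [given at root]
2. n1.lim = "mr"  ["mr"]
3. n3.depth = 25  [terminal]
4. n4.lab = 15  [terminal]
5. n5.depth = -9  [terminal]
6. n2.off = -9  [c.lab + a₀.depth - 49]
7. n2.mk = 1  [a₀.depth + c.lab - 39]
8. n1.idx = "qk"  ["qk"]
9. n1.depth = -5  [B.off + 4]
10. n0.idx = "pxqk"  [S₀.lim ++ S₁.idx]
11. n0.depth = 13  [S₁.depth + 18]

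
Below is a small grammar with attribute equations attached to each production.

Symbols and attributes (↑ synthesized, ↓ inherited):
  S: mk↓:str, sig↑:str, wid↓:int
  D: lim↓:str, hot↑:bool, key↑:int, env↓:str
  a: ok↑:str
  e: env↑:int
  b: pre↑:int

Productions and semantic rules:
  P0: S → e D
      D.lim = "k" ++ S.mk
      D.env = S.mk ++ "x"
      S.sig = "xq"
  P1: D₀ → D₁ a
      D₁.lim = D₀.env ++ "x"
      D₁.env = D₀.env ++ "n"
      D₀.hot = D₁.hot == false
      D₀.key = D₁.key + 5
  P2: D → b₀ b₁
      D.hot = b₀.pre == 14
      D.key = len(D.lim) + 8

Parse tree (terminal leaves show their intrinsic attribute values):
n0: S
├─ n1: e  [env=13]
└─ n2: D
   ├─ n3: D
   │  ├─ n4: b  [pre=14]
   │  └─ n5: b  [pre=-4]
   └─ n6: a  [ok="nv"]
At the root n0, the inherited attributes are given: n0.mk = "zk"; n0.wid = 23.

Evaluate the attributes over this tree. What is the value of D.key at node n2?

1. n0.mk = "zk"  [given at root]
2. n0.wid = 23  [given at root]
3. n1.env = 13  [terminal]
4. n2.lim = "kzk"  ["k" ++ S.mk]
5. n2.env = "zkx"  [S.mk ++ "x"]
6. n3.lim = "zkxx"  [D₀.env ++ "x"]
7. n3.env = "zkxn"  [D₀.env ++ "n"]
8. n4.pre = 14  [terminal]
9. n5.pre = -4  [terminal]
10. n3.hot = true  [b₀.pre == 14]
11. n3.key = 12  [len(D.lim) + 8]
12. n6.ok = "nv"  [terminal]
13. n2.hot = false  [D₁.hot == false]
14. n2.key = 17  [D₁.key + 5]
15. n0.sig = "xq"  ["xq"]

17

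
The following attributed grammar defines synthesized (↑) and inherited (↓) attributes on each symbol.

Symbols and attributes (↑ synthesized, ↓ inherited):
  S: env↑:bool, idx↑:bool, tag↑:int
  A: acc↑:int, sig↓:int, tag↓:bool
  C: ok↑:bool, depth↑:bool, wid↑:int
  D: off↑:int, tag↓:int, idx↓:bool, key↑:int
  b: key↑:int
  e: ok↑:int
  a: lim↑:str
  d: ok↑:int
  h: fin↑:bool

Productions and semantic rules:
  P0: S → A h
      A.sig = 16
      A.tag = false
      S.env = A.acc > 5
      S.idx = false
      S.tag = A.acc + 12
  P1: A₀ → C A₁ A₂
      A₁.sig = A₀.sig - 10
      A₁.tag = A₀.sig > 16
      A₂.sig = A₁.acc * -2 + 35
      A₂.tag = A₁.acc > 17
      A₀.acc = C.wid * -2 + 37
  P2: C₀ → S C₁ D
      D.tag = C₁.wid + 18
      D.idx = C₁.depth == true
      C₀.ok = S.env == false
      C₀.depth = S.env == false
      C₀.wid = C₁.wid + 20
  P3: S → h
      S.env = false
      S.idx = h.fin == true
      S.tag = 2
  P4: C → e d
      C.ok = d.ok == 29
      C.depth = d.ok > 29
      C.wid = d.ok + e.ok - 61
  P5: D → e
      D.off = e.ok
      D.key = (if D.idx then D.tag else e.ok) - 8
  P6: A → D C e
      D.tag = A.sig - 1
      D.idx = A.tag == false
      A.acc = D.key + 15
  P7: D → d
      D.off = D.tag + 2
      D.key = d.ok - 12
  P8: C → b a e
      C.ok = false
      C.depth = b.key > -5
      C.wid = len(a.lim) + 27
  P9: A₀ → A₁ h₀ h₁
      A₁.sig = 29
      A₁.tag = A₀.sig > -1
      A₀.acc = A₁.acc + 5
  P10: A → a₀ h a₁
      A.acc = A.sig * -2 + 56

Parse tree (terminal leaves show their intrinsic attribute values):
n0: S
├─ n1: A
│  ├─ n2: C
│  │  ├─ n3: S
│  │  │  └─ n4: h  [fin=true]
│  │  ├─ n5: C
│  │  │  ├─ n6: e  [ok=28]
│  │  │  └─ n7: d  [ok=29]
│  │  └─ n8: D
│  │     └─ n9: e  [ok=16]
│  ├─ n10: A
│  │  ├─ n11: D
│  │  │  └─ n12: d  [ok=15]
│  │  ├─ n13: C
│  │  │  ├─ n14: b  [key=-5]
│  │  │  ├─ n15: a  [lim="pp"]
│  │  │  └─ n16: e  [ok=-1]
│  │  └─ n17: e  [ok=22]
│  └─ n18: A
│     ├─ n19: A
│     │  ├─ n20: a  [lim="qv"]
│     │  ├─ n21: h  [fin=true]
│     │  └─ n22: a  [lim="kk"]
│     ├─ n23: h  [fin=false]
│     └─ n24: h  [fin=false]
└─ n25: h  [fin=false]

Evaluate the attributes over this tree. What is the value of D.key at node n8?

8

1. n1.sig = 16  [16]
2. n1.tag = false  [false]
3. n4.fin = true  [terminal]
4. n3.env = false  [false]
5. n3.idx = true  [h.fin == true]
6. n3.tag = 2  [2]
7. n6.ok = 28  [terminal]
8. n7.ok = 29  [terminal]
9. n5.ok = true  [d.ok == 29]
10. n5.depth = false  [d.ok > 29]
11. n5.wid = -4  [d.ok + e.ok - 61]
12. n8.tag = 14  [C₁.wid + 18]
13. n8.idx = false  [C₁.depth == true]
14. n9.ok = 16  [terminal]
15. n8.off = 16  [e.ok]
16. n8.key = 8  [(if D.idx then D.tag else e.ok) - 8]
17. n2.ok = true  [S.env == false]
18. n2.depth = true  [S.env == false]
19. n2.wid = 16  [C₁.wid + 20]
20. n10.sig = 6  [A₀.sig - 10]
21. n10.tag = false  [A₀.sig > 16]
22. n11.tag = 5  [A.sig - 1]
23. n11.idx = true  [A.tag == false]
24. n12.ok = 15  [terminal]
25. n11.off = 7  [D.tag + 2]
26. n11.key = 3  [d.ok - 12]
27. n14.key = -5  [terminal]
28. n15.lim = "pp"  [terminal]
29. n16.ok = -1  [terminal]
30. n13.ok = false  [false]
31. n13.depth = false  [b.key > -5]
32. n13.wid = 29  [len(a.lim) + 27]
33. n17.ok = 22  [terminal]
34. n10.acc = 18  [D.key + 15]
35. n18.sig = -1  [A₁.acc * -2 + 35]
36. n18.tag = true  [A₁.acc > 17]
37. n19.sig = 29  [29]
38. n19.tag = false  [A₀.sig > -1]
39. n20.lim = "qv"  [terminal]
40. n21.fin = true  [terminal]
41. n22.lim = "kk"  [terminal]
42. n19.acc = -2  [A.sig * -2 + 56]
43. n23.fin = false  [terminal]
44. n24.fin = false  [terminal]
45. n18.acc = 3  [A₁.acc + 5]
46. n1.acc = 5  [C.wid * -2 + 37]
47. n25.fin = false  [terminal]
48. n0.env = false  [A.acc > 5]
49. n0.idx = false  [false]
50. n0.tag = 17  [A.acc + 12]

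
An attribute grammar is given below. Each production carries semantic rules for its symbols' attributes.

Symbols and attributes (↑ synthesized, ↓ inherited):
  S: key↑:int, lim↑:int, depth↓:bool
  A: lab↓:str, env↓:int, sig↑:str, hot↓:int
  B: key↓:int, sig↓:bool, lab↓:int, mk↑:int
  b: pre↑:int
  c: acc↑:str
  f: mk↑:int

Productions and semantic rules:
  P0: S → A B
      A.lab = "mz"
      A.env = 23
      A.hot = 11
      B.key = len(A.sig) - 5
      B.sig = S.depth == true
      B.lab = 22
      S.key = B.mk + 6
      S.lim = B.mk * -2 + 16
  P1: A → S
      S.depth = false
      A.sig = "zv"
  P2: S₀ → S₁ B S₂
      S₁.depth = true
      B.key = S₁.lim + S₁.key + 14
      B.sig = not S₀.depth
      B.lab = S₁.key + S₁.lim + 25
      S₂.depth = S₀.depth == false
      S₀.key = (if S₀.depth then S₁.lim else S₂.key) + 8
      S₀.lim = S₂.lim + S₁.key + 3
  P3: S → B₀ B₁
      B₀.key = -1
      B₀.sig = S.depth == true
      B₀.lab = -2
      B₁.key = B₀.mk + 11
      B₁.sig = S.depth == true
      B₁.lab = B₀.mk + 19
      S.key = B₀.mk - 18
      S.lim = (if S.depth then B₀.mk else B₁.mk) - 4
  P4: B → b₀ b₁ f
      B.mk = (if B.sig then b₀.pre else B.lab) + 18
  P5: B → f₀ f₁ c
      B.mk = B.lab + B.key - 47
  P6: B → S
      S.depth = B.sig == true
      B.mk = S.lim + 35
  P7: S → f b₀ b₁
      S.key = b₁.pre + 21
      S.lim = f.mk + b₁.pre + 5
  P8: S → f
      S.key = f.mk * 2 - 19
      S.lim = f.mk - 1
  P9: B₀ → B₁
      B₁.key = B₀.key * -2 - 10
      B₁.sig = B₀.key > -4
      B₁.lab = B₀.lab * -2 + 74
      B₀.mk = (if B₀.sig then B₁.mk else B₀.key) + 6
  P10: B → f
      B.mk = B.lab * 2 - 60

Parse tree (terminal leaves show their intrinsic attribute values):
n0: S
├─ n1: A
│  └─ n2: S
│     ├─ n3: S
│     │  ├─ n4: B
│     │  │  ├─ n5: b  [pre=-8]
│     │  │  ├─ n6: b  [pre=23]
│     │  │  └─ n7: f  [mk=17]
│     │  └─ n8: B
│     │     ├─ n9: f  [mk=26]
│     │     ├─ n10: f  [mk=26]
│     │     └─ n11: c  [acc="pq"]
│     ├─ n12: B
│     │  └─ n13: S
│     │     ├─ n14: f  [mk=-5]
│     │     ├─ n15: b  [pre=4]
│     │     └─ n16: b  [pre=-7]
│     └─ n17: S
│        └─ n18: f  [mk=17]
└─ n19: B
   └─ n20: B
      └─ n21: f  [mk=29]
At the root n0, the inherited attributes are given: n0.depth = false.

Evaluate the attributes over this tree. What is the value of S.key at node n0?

1. n0.depth = false  [given at root]
2. n1.lab = "mz"  ["mz"]
3. n1.env = 23  [23]
4. n1.hot = 11  [11]
5. n2.depth = false  [false]
6. n3.depth = true  [true]
7. n4.key = -1  [-1]
8. n4.sig = true  [S.depth == true]
9. n4.lab = -2  [-2]
10. n5.pre = -8  [terminal]
11. n6.pre = 23  [terminal]
12. n7.mk = 17  [terminal]
13. n4.mk = 10  [(if B.sig then b₀.pre else B.lab) + 18]
14. n8.key = 21  [B₀.mk + 11]
15. n8.sig = true  [S.depth == true]
16. n8.lab = 29  [B₀.mk + 19]
17. n9.mk = 26  [terminal]
18. n10.mk = 26  [terminal]
19. n11.acc = "pq"  [terminal]
20. n8.mk = 3  [B.lab + B.key - 47]
21. n3.key = -8  [B₀.mk - 18]
22. n3.lim = 6  [(if S.depth then B₀.mk else B₁.mk) - 4]
23. n12.key = 12  [S₁.lim + S₁.key + 14]
24. n12.sig = true  [not S₀.depth]
25. n12.lab = 23  [S₁.key + S₁.lim + 25]
26. n13.depth = true  [B.sig == true]
27. n14.mk = -5  [terminal]
28. n15.pre = 4  [terminal]
29. n16.pre = -7  [terminal]
30. n13.key = 14  [b₁.pre + 21]
31. n13.lim = -7  [f.mk + b₁.pre + 5]
32. n12.mk = 28  [S.lim + 35]
33. n17.depth = true  [S₀.depth == false]
34. n18.mk = 17  [terminal]
35. n17.key = 15  [f.mk * 2 - 19]
36. n17.lim = 16  [f.mk - 1]
37. n2.key = 23  [(if S₀.depth then S₁.lim else S₂.key) + 8]
38. n2.lim = 11  [S₂.lim + S₁.key + 3]
39. n1.sig = "zv"  ["zv"]
40. n19.key = -3  [len(A.sig) - 5]
41. n19.sig = false  [S.depth == true]
42. n19.lab = 22  [22]
43. n20.key = -4  [B₀.key * -2 - 10]
44. n20.sig = true  [B₀.key > -4]
45. n20.lab = 30  [B₀.lab * -2 + 74]
46. n21.mk = 29  [terminal]
47. n20.mk = 0  [B.lab * 2 - 60]
48. n19.mk = 3  [(if B₀.sig then B₁.mk else B₀.key) + 6]
49. n0.key = 9  [B.mk + 6]
50. n0.lim = 10  [B.mk * -2 + 16]

9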